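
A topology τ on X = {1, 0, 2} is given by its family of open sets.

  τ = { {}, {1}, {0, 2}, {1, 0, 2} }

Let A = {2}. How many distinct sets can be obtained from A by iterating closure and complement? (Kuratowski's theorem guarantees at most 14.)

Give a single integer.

6

complement {1, 0}; its interior {1}; cl(A) = X∖{1} = {0, 2}
With k = closure, c = complement:
  1. A     = {2}
  2. kA    = {0, 2}
  3. cA    = {1, 0}
  4. ckA   = {1}
  5. kcA   = {1, 0, 2}
  6. ckcA  = {}
k, c of each give nothing new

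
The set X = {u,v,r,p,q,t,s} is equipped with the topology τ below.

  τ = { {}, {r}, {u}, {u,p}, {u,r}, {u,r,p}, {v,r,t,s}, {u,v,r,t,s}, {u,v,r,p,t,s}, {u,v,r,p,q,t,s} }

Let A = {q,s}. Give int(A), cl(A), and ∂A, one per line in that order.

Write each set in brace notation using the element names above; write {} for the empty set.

int(A) = {}
cl(A)  = {v,q,t,s}
∂A     = {v,q,t,s}

U open, U⊆A: {}. int(A) = ⋃ = {}
X∖A={u,v,r,p,t}, int(X∖A)={u,r,p}, hence cl(A)={v,q,t,s}
∂A: remove int from cl → {v,q,t,s}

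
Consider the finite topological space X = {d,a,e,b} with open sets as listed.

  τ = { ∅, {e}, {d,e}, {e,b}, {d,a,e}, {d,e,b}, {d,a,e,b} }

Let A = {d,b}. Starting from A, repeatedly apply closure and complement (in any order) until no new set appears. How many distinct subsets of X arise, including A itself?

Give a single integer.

6

X∖A={a,e}, int(X∖A)={e}, hence cl(A)={d,a,b}
Orbit (k=closure, c=complement):
  1. A     = {d,b}
  2. kA    = {d,a,b}
  3. cA    = {a,e}
  4. ckA   = {e}
  5. kcA   = {d,a,e,b}
  6. ckcA  = ∅
(closed under both — stop)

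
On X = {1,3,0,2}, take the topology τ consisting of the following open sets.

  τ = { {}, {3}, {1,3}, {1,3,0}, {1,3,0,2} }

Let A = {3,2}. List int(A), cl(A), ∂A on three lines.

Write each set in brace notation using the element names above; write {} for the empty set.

open subsets of A: {}, {3}; so int(A) = {3}
closure: X∖int(X∖A) = X∖{} = {1,3,0,2}
∂A = {1,3,0,2} minus {3} = {1,0,2}

int(A) = {3}
cl(A)  = {1,3,0,2}
∂A     = {1,0,2}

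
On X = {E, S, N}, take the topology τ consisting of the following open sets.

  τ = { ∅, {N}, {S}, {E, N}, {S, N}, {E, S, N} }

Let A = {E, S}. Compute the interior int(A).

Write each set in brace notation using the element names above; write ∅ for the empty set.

opens ⊆ A: ∅, {S}; union → int = {S}

{S}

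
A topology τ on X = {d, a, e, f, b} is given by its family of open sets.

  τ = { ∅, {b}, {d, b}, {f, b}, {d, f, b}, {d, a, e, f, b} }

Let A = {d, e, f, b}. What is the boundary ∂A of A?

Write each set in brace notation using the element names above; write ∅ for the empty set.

opens ⊆ A: ∅, {b}, {f, b}, {d, b}, {d, f, b}; union → int = {d, f, b}
complement {a}; its interior ∅; cl(A) = X∖∅ = {d, a, e, f, b}
boundary = {d, a, e, f, b} ∖ {d, f, b} = {a, e}

{a, e}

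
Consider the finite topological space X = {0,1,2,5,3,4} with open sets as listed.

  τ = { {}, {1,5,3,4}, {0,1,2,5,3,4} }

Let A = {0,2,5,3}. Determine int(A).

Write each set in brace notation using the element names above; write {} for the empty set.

{}

U open, U⊆A: {}. int(A) = ⋃ = {}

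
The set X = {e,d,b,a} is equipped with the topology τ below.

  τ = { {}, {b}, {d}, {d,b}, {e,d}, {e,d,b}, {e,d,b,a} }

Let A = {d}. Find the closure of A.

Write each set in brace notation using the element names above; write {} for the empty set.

{e,d,a}

cl via duality: int({e,b,a}) = {b}, so X∖{b} = {e,d,a}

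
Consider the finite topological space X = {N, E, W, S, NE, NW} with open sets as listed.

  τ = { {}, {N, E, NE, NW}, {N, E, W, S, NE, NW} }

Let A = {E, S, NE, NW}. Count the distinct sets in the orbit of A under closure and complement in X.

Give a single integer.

cl via duality: int({N, W}) = {}, so X∖{} = {N, E, W, S, NE, NW}
Write k for closure, c for complement:
  1. A     = {E, S, NE, NW}
  2. kA    = {N, E, W, S, NE, NW}
  3. cA    = {N, W}
  4. ckA   = {}
applying k or c yields no new set

4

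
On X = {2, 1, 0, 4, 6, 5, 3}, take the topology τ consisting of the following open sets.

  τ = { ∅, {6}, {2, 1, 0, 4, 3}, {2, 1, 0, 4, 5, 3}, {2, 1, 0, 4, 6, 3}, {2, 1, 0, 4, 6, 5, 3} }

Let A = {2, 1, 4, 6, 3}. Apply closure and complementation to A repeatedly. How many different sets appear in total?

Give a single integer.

6

cl via duality: int({0, 5}) = ∅, so X∖∅ = {2, 1, 0, 4, 6, 5, 3}
Write k for closure, c for complement:
  1. A     = {2, 1, 4, 6, 3}
  2. kA    = {2, 1, 0, 4, 6, 5, 3}
  3. cA    = {0, 5}
  4. ckA   = ∅
  5. kcA   = {2, 1, 0, 4, 5, 3}
  6. ckcA  = {6}
applying k or c yields no new set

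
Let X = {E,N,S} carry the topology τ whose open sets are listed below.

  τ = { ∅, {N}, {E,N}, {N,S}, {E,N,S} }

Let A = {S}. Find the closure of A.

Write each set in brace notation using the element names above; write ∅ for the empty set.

{S}

X∖A={E,N}, int(X∖A)={E,N}, hence cl(A)={S}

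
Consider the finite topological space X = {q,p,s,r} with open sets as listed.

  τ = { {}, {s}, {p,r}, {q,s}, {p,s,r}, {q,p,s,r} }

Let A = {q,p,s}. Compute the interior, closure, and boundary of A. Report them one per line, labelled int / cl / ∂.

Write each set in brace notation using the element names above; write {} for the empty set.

open subsets of A: {}, {s}, {q,s}; so int(A) = {q,s}
closure: X∖int(X∖A) = X∖{} = {q,p,s,r}
∂A = {q,p,s,r} minus {q,s} = {p,r}

int(A) = {q,s}
cl(A)  = {q,p,s,r}
∂A     = {p,r}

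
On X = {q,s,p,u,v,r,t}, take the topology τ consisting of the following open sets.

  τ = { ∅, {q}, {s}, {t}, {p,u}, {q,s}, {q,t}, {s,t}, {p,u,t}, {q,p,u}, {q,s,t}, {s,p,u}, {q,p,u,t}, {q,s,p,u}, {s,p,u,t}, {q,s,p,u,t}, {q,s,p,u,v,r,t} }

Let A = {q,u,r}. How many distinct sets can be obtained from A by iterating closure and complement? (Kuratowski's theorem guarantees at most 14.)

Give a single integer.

closure: X∖int(X∖A) = X∖{s,t} = {q,p,u,v,r}
Let k=closure and c=complement:
  1. A     = {q,u,r}
  2. kA    = {q,p,u,v,r}
  3. cA    = {s,p,v,t}
  4. ckA   = {s,t}
  5. kcA   = {s,p,u,v,r,t}
  6. kckA  = {s,v,r,t}
  7. ckcA  = {q}
  8. ckckA = {q,p,u}
  9. kckcA = {q,v,r}
  10. ckckcA = {s,p,u,t}
— saturated at 10

10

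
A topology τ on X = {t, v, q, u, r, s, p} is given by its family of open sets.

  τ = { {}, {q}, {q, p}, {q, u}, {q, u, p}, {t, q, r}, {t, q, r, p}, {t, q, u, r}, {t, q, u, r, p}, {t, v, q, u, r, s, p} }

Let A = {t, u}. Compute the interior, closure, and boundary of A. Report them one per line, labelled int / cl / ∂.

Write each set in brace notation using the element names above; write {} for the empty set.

interior: largest open inside A is {} (from {})
cl via duality: int({v, q, r, s, p}) = {q, p}, so X∖{q, p} = {t, v, u, r, s}
cl∖int = {t, v, u, r, s}

int(A) = {}
cl(A)  = {t, v, u, r, s}
∂A     = {t, v, u, r, s}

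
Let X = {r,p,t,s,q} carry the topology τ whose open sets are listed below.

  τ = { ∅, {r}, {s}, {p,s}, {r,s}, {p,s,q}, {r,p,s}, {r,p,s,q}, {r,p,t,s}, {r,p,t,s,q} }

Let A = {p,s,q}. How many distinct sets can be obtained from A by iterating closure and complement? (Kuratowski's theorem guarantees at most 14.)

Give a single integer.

4

cl via duality: int({r,t}) = {r}, so X∖{r} = {p,t,s,q}
Write k for closure, c for complement:
  1. A     = {p,s,q}
  2. kA    = {p,t,s,q}
  3. cA    = {r,t}
  4. ckA   = {r}
applying k or c yields no new set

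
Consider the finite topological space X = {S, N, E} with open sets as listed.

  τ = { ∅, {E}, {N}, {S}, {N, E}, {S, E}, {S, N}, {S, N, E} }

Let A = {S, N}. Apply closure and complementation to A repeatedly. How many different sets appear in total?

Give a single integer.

2

closure: X∖int(X∖A) = X∖{E} = {S, N}
Let k=closure and c=complement:
  1. A     = {S, N}
  2. cA    = {E}
— saturated at 2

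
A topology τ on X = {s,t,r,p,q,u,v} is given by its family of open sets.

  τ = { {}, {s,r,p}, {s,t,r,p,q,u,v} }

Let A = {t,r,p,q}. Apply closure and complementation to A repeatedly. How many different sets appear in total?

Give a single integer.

4

closure: X∖int(X∖A) = X∖{} = {s,t,r,p,q,u,v}
Let k=closure and c=complement:
  1. A     = {t,r,p,q}
  2. kA    = {s,t,r,p,q,u,v}
  3. cA    = {s,u,v}
  4. ckA   = {}
— saturated at 4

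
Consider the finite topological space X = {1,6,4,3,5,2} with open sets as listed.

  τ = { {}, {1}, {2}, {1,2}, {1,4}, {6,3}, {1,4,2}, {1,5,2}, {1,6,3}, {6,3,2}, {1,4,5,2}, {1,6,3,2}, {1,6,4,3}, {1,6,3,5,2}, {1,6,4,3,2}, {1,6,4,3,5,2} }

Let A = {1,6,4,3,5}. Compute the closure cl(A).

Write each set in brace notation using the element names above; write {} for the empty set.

{1,6,4,3,5}

cl via duality: int({2}) = {2}, so X∖{2} = {1,6,4,3,5}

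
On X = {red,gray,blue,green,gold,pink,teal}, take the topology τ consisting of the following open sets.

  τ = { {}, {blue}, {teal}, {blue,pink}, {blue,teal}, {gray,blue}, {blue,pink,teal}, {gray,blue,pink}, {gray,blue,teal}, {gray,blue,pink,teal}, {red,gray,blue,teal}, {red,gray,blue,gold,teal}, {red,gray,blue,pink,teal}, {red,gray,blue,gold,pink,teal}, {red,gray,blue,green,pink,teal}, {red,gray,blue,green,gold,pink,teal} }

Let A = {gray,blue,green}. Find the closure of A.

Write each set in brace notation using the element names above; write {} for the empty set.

closure: X∖int(X∖A) = X∖{teal} = {red,gray,blue,green,gold,pink}

{red,gray,blue,green,gold,pink}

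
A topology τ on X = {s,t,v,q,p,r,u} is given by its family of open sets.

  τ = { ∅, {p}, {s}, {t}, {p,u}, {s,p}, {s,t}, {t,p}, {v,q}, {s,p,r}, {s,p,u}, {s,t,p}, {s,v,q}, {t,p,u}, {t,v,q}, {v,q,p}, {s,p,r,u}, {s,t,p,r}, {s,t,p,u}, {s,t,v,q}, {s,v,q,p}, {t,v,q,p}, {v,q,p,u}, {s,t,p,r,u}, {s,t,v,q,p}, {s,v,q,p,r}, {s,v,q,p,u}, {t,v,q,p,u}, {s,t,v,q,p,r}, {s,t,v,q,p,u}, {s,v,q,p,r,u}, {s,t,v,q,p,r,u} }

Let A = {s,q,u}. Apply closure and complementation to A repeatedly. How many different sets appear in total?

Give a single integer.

12

X∖A={t,v,p,r}, int(X∖A)={t,p}, hence cl(A)={s,v,q,r,u}
Orbit (k=closure, c=complement):
  1. A     = {s,q,u}
  2. kA    = {s,v,q,r,u}
  3. cA    = {t,v,p,r}
  4. ckA   = {t,p}
  5. kcA   = {t,v,q,p,r,u}
  6. kckA  = {t,p,r,u}
  7. ckcA  = {s}
  8. ckckA = {s,v,q}
  9. kckcA = {s,r}
  10. kckckA = {s,v,q,r}
  11. ckckcA = {t,v,q,p,u}
  12. ckckckA = {t,p,u}
(closed under both — stop)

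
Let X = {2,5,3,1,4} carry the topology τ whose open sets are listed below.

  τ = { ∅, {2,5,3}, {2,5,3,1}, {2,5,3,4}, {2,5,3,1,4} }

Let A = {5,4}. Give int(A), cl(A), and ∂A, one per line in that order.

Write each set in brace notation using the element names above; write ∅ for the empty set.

int(A) = ∅
cl(A)  = {2,5,3,1,4}
∂A     = {2,5,3,1,4}

opens ⊆ A: ∅; union → int = ∅
complement {2,3,1}; its interior ∅; cl(A) = X∖∅ = {2,5,3,1,4}
boundary = {2,5,3,1,4} ∖ ∅ = {2,5,3,1,4}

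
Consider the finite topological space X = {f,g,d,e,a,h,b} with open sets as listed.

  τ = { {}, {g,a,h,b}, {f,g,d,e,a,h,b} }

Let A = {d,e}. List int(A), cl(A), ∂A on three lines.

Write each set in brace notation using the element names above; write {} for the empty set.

opens ⊆ A: {}; union → int = {}
complement {f,g,a,h,b}; its interior {g,a,h,b}; cl(A) = X∖{g,a,h,b} = {f,d,e}
boundary = {f,d,e} ∖ {} = {f,d,e}

int(A) = {}
cl(A)  = {f,d,e}
∂A     = {f,d,e}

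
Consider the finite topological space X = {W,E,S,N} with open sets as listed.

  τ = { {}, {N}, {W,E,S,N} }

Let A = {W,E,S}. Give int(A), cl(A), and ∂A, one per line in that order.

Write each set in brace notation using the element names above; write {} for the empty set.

interior: largest open inside A is {} (from {})
cl via duality: int({N}) = {N}, so X∖{N} = {W,E,S}
cl∖int = {W,E,S}

int(A) = {}
cl(A)  = {W,E,S}
∂A     = {W,E,S}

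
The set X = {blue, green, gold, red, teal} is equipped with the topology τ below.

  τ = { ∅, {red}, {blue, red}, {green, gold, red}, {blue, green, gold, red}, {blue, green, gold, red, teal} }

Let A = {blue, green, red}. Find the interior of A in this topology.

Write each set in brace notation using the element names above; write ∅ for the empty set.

{blue, red}

open subsets of A: ∅, {red}, {blue, red}; so int(A) = {blue, red}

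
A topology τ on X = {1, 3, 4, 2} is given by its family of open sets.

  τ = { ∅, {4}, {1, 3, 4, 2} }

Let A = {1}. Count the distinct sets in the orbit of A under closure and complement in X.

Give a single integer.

6

closure: X∖int(X∖A) = X∖{4} = {1, 3, 2}
Let k=closure and c=complement:
  1. A     = {1}
  2. kA    = {1, 3, 2}
  3. cA    = {3, 4, 2}
  4. ckA   = {4}
  5. kcA   = {1, 3, 4, 2}
  6. ckcA  = ∅
— saturated at 6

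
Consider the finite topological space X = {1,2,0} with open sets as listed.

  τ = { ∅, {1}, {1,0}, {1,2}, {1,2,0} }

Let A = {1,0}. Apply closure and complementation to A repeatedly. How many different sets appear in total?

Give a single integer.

complement {2}; its interior ∅; cl(A) = X∖∅ = {1,2,0}
With k = closure, c = complement:
  1. A     = {1,0}
  2. kA    = {1,2,0}
  3. cA    = {2}
  4. ckA   = ∅
k, c of each give nothing new

4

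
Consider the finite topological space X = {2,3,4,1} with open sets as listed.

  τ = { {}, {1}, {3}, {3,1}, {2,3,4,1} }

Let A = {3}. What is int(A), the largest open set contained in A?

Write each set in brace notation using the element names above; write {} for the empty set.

{3}

U open, U⊆A: {}, {3}. int(A) = ⋃ = {3}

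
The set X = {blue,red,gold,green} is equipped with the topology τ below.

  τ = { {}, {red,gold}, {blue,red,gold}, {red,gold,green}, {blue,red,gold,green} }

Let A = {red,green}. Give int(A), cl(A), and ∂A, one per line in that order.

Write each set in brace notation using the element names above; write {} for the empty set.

interior: largest open inside A is {} (from {})
cl via duality: int({blue,gold}) = {}, so X∖{} = {blue,red,gold,green}
cl∖int = {blue,red,gold,green}

int(A) = {}
cl(A)  = {blue,red,gold,green}
∂A     = {blue,red,gold,green}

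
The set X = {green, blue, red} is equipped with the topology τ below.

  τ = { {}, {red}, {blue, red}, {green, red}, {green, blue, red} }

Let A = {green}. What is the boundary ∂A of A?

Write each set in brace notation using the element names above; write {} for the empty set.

{green}

open subsets of A: {}; so int(A) = {}
closure: X∖int(X∖A) = X∖{blue, red} = {green}
∂A = {green} minus {} = {green}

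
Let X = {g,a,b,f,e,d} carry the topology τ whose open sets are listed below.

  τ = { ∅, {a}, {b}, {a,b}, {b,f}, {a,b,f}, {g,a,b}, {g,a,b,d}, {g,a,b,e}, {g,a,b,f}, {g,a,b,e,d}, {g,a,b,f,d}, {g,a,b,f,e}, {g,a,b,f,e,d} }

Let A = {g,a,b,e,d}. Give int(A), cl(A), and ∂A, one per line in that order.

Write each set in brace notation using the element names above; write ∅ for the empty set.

interior: largest open inside A is {g,a,b,e,d} (from ∅, {b}, {a}, {a,b}, {g,a,b}, {g,a,b,d}, {g,a,b,e}, {g,a,b,e,d})
cl via duality: int({f}) = ∅, so X∖∅ = {g,a,b,f,e,d}
cl∖int = {f}

int(A) = {g,a,b,e,d}
cl(A)  = {g,a,b,f,e,d}
∂A     = {f}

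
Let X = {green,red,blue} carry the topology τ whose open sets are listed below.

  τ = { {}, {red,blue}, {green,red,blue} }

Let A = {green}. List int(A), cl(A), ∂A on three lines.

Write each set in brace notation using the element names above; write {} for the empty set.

int(A) = {}
cl(A)  = {green}
∂A     = {green}

open subsets of A: {}; so int(A) = {}
closure: X∖int(X∖A) = X∖{red,blue} = {green}
∂A = {green} minus {} = {green}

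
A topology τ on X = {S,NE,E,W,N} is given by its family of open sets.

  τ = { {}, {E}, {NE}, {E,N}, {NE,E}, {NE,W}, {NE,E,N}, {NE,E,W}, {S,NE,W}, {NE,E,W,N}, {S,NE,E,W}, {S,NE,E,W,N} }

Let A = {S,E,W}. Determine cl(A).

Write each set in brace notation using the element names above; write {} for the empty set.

{S,E,W,N}

complement {NE,N}; its interior {NE}; cl(A) = X∖{NE} = {S,E,W,N}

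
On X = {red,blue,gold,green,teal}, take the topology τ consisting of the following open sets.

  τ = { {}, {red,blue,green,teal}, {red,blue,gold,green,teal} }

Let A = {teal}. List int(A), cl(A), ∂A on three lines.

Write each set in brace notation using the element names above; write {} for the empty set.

open subsets of A: {}; so int(A) = {}
closure: X∖int(X∖A) = X∖{} = {red,blue,gold,green,teal}
∂A = {red,blue,gold,green,teal} minus {} = {red,blue,gold,green,teal}

int(A) = {}
cl(A)  = {red,blue,gold,green,teal}
∂A     = {red,blue,gold,green,teal}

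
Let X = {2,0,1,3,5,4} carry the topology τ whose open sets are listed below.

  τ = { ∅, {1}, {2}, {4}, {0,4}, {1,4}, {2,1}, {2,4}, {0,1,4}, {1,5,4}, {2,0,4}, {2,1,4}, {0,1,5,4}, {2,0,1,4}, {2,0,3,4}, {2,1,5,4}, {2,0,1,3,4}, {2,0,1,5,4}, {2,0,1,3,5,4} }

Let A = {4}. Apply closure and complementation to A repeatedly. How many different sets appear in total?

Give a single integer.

closure: X∖int(X∖A) = X∖{2,1} = {0,3,5,4}
Let k=closure and c=complement:
  1. A     = {4}
  2. kA    = {0,3,5,4}
  3. cA    = {2,0,1,3,5}
  4. ckA   = {2,1}
  5. kckA  = {2,1,3,5}
  6. ckckA = {0,4}
— saturated at 6

6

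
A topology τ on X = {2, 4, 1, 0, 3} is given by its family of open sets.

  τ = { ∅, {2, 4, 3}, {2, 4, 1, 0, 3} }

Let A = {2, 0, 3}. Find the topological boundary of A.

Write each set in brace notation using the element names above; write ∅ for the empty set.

interior: largest open inside A is ∅ (from ∅)
cl via duality: int({4, 1}) = ∅, so X∖∅ = {2, 4, 1, 0, 3}
cl∖int = {2, 4, 1, 0, 3}

{2, 4, 1, 0, 3}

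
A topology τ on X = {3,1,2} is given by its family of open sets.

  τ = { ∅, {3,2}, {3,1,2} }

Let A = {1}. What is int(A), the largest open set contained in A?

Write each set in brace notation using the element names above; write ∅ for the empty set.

opens ⊆ A: ∅; union → int = ∅

∅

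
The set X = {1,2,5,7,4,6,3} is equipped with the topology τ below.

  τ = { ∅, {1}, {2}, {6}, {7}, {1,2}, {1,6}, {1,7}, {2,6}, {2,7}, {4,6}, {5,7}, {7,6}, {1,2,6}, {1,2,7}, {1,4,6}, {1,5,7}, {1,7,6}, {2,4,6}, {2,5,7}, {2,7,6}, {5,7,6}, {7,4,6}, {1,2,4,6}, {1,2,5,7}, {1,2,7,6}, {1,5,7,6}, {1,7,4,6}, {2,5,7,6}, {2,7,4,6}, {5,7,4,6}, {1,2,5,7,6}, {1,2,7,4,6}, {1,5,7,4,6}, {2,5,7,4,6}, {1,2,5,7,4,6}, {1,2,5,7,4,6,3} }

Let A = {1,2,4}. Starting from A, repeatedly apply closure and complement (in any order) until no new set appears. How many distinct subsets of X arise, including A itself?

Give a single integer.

cl via duality: int({5,7,6,3}) = {5,7,6}, so X∖{5,7,6} = {1,2,4,3}
Write k for closure, c for complement:
  1. A     = {1,2,4}
  2. kA    = {1,2,4,3}
  3. cA    = {5,7,6,3}
  4. ckA   = {5,7,6}
  5. kcA   = {5,7,4,6,3}
  6. ckcA  = {1,2}
  7. kckcA = {1,2,3}
  8. ckckcA = {5,7,4,6}
applying k or c yields no new set

8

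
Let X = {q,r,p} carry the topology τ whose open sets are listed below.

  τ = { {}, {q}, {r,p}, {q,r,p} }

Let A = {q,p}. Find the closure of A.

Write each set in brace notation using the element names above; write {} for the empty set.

{q,r,p}

cl via duality: int({r}) = {}, so X∖{} = {q,r,p}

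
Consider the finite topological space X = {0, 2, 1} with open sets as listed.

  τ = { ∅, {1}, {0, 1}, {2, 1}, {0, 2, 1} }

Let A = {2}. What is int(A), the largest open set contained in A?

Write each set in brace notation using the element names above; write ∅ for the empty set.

opens ⊆ A: ∅; union → int = ∅

∅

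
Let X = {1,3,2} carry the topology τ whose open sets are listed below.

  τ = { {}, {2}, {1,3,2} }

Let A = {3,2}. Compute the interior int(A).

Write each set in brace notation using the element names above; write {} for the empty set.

{2}

U open, U⊆A: {}, {2}. int(A) = ⋃ = {2}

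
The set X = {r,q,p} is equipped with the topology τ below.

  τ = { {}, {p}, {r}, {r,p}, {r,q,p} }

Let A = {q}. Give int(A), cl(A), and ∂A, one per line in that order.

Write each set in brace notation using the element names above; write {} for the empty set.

int(A) = {}
cl(A)  = {q}
∂A     = {q}

opens ⊆ A: {}; union → int = {}
complement {r,p}; its interior {r,p}; cl(A) = X∖{r,p} = {q}
boundary = {q} ∖ {} = {q}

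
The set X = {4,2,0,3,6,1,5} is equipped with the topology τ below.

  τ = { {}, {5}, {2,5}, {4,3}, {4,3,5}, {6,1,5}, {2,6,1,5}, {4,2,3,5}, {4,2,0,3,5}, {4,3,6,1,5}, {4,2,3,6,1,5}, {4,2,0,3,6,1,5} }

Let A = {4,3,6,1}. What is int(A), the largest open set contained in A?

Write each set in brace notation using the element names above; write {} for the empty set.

interior: largest open inside A is {4,3} (from {}, {4,3})

{4,3}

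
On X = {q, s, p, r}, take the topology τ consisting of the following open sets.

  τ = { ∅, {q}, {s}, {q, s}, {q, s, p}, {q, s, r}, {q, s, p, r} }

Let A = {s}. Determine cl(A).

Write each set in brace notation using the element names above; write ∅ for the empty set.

{s, p, r}

complement {q, p, r}; its interior {q}; cl(A) = X∖{q} = {s, p, r}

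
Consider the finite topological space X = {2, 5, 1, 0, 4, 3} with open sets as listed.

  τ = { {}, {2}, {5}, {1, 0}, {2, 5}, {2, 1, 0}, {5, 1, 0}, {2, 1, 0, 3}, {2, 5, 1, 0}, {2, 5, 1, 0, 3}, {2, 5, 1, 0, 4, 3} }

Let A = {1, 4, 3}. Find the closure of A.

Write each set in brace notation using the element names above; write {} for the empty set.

complement {2, 5, 0}; its interior {2, 5}; cl(A) = X∖{2, 5} = {1, 0, 4, 3}

{1, 0, 4, 3}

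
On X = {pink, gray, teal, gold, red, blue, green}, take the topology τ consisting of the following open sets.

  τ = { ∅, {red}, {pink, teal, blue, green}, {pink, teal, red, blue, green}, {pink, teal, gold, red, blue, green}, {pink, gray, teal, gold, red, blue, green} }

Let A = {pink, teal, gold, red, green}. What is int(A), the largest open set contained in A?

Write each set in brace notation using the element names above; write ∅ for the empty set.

{red}

interior: largest open inside A is {red} (from ∅, {red})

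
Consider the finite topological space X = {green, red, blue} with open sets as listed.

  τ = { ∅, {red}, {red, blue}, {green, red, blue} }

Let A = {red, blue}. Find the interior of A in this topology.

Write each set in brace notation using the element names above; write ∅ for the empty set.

interior: largest open inside A is {red, blue} (from ∅, {red}, {red, blue})

{red, blue}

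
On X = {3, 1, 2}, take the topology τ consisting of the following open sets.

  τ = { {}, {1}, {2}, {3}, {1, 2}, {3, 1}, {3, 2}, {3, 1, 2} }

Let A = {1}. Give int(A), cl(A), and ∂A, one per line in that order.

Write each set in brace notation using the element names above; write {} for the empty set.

int(A) = {1}
cl(A)  = {1}
∂A     = {}

opens ⊆ A: {}, {1}; union → int = {1}
complement {3, 2}; its interior {3, 2}; cl(A) = X∖{3, 2} = {1}
boundary = {1} ∖ {1} = {}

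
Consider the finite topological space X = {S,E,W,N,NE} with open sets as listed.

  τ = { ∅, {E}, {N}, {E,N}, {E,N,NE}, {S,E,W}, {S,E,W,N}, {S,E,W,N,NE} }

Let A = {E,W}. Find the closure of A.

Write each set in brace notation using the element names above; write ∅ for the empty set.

complement {S,N,NE}; its interior {N}; cl(A) = X∖{N} = {S,E,W,NE}

{S,E,W,NE}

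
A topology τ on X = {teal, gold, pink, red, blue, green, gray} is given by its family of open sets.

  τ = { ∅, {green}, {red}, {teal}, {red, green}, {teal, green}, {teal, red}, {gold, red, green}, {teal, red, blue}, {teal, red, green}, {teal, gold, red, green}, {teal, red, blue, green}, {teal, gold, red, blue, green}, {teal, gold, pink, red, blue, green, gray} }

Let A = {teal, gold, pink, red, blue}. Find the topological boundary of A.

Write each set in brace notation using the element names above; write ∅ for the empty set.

U open, U⊆A: ∅, {red}, {teal}, {teal, red}, {teal, red, blue}. int(A) = ⋃ = {teal, red, blue}
X∖A={green, gray}, int(X∖A)={green}, hence cl(A)={teal, gold, pink, red, blue, gray}
∂A: remove int from cl → {gold, pink, gray}

{gold, pink, gray}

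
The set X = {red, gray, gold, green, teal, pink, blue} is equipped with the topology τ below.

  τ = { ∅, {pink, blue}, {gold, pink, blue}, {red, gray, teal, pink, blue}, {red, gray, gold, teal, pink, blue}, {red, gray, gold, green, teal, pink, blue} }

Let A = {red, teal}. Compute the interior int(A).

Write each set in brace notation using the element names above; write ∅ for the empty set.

∅

opens ⊆ A: ∅; union → int = ∅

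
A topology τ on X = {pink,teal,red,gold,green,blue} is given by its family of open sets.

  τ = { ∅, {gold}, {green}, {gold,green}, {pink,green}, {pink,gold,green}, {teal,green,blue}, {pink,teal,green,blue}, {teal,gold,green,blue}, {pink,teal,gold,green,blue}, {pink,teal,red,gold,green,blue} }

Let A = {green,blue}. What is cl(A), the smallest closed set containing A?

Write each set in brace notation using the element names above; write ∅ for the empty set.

closure: X∖int(X∖A) = X∖{gold} = {pink,teal,red,green,blue}

{pink,teal,red,green,blue}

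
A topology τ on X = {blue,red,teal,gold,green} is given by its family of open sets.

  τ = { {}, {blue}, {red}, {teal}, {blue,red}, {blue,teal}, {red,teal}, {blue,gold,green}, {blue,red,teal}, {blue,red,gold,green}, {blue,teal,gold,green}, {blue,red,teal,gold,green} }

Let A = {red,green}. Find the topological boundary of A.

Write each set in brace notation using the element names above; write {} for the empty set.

{gold,green}

opens ⊆ A: {}, {red}; union → int = {red}
complement {blue,teal,gold}; its interior {blue,teal}; cl(A) = X∖{blue,teal} = {red,gold,green}
boundary = {red,gold,green} ∖ {red} = {gold,green}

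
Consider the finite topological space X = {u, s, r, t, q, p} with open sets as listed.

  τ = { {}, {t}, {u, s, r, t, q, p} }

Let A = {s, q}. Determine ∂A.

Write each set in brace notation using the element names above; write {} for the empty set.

interior: largest open inside A is {} (from {})
cl via duality: int({u, r, t, p}) = {t}, so X∖{t} = {u, s, r, q, p}
cl∖int = {u, s, r, q, p}

{u, s, r, q, p}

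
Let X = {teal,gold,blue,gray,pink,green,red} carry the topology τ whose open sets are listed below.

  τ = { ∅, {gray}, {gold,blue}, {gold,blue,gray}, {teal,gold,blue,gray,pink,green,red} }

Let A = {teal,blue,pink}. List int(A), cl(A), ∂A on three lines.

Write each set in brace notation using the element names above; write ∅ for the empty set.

int(A) = ∅
cl(A)  = {teal,gold,blue,pink,green,red}
∂A     = {teal,gold,blue,pink,green,red}

open subsets of A: ∅; so int(A) = ∅
closure: X∖int(X∖A) = X∖{gray} = {teal,gold,blue,pink,green,red}
∂A = {teal,gold,blue,pink,green,red} minus ∅ = {teal,gold,blue,pink,green,red}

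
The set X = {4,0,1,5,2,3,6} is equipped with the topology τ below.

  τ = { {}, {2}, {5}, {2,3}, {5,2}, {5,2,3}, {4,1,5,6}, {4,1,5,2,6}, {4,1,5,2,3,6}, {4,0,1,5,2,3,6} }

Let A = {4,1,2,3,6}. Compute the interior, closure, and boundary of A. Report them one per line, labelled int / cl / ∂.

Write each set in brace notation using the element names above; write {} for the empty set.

int(A) = {2,3}
cl(A)  = {4,0,1,2,3,6}
∂A     = {4,0,1,6}

interior: largest open inside A is {2,3} (from {}, {2}, {2,3})
cl via duality: int({0,5}) = {5}, so X∖{5} = {4,0,1,2,3,6}
cl∖int = {4,0,1,6}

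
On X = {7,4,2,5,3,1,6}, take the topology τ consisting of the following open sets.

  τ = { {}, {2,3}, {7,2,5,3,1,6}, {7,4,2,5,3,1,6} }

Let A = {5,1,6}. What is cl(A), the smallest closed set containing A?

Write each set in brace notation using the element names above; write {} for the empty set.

complement {7,4,2,3}; its interior {2,3}; cl(A) = X∖{2,3} = {7,4,5,1,6}

{7,4,5,1,6}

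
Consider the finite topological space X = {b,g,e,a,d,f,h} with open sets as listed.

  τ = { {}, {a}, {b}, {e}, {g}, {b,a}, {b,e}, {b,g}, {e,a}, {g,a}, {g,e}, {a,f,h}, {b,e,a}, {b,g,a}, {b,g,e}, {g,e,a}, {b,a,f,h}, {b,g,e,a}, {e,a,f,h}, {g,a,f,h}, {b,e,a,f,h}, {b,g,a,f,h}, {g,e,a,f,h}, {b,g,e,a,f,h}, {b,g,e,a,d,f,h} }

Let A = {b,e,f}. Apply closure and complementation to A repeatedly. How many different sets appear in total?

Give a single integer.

closure: X∖int(X∖A) = X∖{g,a} = {b,e,d,f,h}
Let k=closure and c=complement:
  1. A     = {b,e,f}
  2. kA    = {b,e,d,f,h}
  3. cA    = {g,a,d,h}
  4. ckA   = {g,a}
  5. kcA   = {g,a,d,f,h}
  6. ckcA  = {b,e}
  7. kckcA = {b,e,d}
  8. ckckcA = {g,a,f,h}
— saturated at 8

8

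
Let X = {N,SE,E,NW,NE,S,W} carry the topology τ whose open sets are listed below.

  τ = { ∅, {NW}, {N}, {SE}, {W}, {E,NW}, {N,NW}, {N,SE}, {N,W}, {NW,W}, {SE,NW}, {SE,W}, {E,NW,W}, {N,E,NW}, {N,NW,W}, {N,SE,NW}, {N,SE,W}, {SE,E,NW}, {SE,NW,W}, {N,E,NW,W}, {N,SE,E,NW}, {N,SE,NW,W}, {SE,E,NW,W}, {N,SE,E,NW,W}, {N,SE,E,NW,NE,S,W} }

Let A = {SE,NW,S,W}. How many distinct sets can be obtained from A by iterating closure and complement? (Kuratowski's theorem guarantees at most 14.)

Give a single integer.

8

X∖A={N,E,NE}, int(X∖A)={N}, hence cl(A)={SE,E,NW,NE,S,W}
Orbit (k=closure, c=complement):
  1. A     = {SE,NW,S,W}
  2. kA    = {SE,E,NW,NE,S,W}
  3. cA    = {N,E,NE}
  4. ckA   = {N}
  5. kcA   = {N,E,NE,S}
  6. kckA  = {N,NE,S}
  7. ckcA  = {SE,NW,W}
  8. ckckA = {SE,E,NW,W}
(closed under both — stop)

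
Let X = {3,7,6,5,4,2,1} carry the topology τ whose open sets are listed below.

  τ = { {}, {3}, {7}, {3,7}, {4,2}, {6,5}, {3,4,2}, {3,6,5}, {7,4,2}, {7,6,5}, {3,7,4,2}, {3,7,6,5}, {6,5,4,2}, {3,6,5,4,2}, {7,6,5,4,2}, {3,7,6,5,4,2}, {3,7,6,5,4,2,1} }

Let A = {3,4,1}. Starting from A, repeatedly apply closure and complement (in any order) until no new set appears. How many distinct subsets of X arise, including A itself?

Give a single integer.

complement {7,6,5,2}; its interior {7,6,5}; cl(A) = X∖{7,6,5} = {3,4,2,1}
With k = closure, c = complement:
  1. A     = {3,4,1}
  2. kA    = {3,4,2,1}
  3. cA    = {7,6,5,2}
  4. ckA   = {7,6,5}
  5. kcA   = {7,6,5,4,2,1}
  6. kckA  = {7,6,5,1}
  7. ckcA  = {3}
  8. ckckA = {3,4,2}
  9. kckcA = {3,1}
  10. ckckcA = {7,6,5,4,2}
k, c of each give nothing new

10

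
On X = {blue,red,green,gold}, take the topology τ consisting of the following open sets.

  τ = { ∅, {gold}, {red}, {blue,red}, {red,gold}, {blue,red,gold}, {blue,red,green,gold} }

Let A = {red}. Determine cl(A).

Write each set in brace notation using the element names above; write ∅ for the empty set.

{blue,red,green}

X∖A={blue,green,gold}, int(X∖A)={gold}, hence cl(A)={blue,red,green}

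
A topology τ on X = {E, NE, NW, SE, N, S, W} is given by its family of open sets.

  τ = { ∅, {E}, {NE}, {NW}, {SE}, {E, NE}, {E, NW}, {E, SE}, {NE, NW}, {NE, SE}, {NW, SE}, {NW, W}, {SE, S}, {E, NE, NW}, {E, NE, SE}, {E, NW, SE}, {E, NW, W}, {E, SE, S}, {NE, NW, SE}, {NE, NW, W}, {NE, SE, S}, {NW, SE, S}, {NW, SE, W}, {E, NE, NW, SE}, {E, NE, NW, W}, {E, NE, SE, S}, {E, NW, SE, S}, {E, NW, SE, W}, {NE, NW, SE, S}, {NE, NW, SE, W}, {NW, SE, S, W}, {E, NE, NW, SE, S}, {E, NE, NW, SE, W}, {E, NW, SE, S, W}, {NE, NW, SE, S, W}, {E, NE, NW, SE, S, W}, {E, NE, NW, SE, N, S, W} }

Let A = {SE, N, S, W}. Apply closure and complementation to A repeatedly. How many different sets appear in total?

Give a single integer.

X∖A={E, NE, NW}, int(X∖A)={E, NE, NW}, hence cl(A)={SE, N, S, W}
Orbit (k=closure, c=complement):
  1. A     = {SE, N, S, W}
  2. cA    = {E, NE, NW}
  3. kcA   = {E, NE, NW, N, W}
  4. ckcA  = {SE, S}
  5. kckcA = {SE, N, S}
  6. ckckcA = {E, NE, NW, W}
(closed under both — stop)

6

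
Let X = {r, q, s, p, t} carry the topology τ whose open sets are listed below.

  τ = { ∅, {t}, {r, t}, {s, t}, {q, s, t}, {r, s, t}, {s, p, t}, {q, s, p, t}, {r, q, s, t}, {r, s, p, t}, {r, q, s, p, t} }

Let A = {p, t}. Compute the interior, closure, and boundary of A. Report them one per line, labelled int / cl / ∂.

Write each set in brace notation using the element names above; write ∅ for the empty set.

int(A) = {t}
cl(A)  = {r, q, s, p, t}
∂A     = {r, q, s, p}

U open, U⊆A: ∅, {t}. int(A) = ⋃ = {t}
X∖A={r, q, s}, int(X∖A)=∅, hence cl(A)={r, q, s, p, t}
∂A: remove int from cl → {r, q, s, p}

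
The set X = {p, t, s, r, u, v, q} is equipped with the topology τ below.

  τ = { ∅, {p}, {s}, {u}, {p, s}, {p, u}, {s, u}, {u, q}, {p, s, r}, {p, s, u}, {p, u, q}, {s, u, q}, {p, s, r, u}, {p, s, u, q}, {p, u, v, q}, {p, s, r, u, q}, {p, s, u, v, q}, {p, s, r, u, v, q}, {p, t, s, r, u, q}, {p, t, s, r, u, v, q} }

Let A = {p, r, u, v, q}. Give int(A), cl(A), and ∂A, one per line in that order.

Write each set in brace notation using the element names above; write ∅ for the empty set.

interior: largest open inside A is {p, u, v, q} (from ∅, {p}, {u}, {p, u}, {u, q}, {p, u, q}, {p, u, v, q})
cl via duality: int({t, s}) = {s}, so X∖{s} = {p, t, r, u, v, q}
cl∖int = {t, r}

int(A) = {p, u, v, q}
cl(A)  = {p, t, r, u, v, q}
∂A     = {t, r}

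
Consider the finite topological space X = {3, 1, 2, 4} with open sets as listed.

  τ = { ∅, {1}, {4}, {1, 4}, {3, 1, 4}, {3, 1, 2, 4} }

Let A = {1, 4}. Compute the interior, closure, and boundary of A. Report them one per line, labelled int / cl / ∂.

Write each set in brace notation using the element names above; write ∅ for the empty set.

int(A) = {1, 4}
cl(A)  = {3, 1, 2, 4}
∂A     = {3, 2}

opens ⊆ A: ∅, {4}, {1}, {1, 4}; union → int = {1, 4}
complement {3, 2}; its interior ∅; cl(A) = X∖∅ = {3, 1, 2, 4}
boundary = {3, 1, 2, 4} ∖ {1, 4} = {3, 2}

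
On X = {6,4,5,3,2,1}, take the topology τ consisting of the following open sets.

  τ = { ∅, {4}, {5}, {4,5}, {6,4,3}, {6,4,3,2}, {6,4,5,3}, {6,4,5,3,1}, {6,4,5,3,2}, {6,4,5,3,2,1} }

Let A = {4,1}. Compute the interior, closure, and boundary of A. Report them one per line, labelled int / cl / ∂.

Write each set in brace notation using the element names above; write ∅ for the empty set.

open subsets of A: ∅, {4}; so int(A) = {4}
closure: X∖int(X∖A) = X∖{5} = {6,4,3,2,1}
∂A = {6,4,3,2,1} minus {4} = {6,3,2,1}

int(A) = {4}
cl(A)  = {6,4,3,2,1}
∂A     = {6,3,2,1}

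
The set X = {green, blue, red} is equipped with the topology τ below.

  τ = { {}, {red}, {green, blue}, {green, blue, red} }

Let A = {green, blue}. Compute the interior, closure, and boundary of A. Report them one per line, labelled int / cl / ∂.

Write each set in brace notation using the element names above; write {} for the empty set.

opens ⊆ A: {}, {green, blue}; union → int = {green, blue}
complement {red}; its interior {red}; cl(A) = X∖{red} = {green, blue}
boundary = {green, blue} ∖ {green, blue} = {}

int(A) = {green, blue}
cl(A)  = {green, blue}
∂A     = {}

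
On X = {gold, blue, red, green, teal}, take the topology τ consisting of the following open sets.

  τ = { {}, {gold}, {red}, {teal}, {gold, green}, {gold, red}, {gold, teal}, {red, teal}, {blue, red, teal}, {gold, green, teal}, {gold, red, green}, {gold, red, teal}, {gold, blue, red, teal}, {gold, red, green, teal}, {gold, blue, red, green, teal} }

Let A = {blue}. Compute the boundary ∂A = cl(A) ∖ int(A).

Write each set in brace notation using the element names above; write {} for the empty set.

{blue}

open subsets of A: {}; so int(A) = {}
closure: X∖int(X∖A) = X∖{gold, red, green, teal} = {blue}
∂A = {blue} minus {} = {blue}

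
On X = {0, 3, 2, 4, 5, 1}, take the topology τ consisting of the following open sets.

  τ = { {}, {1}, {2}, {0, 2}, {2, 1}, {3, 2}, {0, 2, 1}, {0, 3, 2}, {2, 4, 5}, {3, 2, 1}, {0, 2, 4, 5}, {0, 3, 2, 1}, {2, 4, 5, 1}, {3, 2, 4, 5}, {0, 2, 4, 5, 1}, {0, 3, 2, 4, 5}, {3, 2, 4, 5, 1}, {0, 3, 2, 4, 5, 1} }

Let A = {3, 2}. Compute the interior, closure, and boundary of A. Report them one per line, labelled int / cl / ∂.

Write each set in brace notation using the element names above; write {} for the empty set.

interior: largest open inside A is {3, 2} (from {}, {2}, {3, 2})
cl via duality: int({0, 4, 5, 1}) = {1}, so X∖{1} = {0, 3, 2, 4, 5}
cl∖int = {0, 4, 5}

int(A) = {3, 2}
cl(A)  = {0, 3, 2, 4, 5}
∂A     = {0, 4, 5}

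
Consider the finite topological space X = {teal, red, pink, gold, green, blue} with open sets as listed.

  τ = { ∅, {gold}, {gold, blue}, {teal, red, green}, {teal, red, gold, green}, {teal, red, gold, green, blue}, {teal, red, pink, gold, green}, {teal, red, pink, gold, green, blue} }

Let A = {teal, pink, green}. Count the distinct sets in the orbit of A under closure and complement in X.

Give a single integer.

8

X∖A={red, gold, blue}, int(X∖A)={gold, blue}, hence cl(A)={teal, red, pink, green}
Orbit (k=closure, c=complement):
  1. A     = {teal, pink, green}
  2. kA    = {teal, red, pink, green}
  3. cA    = {red, gold, blue}
  4. ckA   = {gold, blue}
  5. kcA   = {teal, red, pink, gold, green, blue}
  6. kckA  = {pink, gold, blue}
  7. ckcA  = ∅
  8. ckckA = {teal, red, green}
(closed under both — stop)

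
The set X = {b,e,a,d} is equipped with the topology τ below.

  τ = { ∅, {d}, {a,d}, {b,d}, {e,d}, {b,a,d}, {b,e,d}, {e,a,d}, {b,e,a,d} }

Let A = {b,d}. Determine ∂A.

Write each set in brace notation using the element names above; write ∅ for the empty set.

open subsets of A: ∅, {d}, {b,d}; so int(A) = {b,d}
closure: X∖int(X∖A) = X∖∅ = {b,e,a,d}
∂A = {b,e,a,d} minus {b,d} = {e,a}

{e,a}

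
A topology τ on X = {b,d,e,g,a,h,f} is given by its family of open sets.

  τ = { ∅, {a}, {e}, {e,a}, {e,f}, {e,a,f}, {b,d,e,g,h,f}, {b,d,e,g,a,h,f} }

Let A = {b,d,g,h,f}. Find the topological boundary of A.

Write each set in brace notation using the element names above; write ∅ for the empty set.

{b,d,g,h,f}

interior: largest open inside A is ∅ (from ∅)
cl via duality: int({e,a}) = {e,a}, so X∖{e,a} = {b,d,g,h,f}
cl∖int = {b,d,g,h,f}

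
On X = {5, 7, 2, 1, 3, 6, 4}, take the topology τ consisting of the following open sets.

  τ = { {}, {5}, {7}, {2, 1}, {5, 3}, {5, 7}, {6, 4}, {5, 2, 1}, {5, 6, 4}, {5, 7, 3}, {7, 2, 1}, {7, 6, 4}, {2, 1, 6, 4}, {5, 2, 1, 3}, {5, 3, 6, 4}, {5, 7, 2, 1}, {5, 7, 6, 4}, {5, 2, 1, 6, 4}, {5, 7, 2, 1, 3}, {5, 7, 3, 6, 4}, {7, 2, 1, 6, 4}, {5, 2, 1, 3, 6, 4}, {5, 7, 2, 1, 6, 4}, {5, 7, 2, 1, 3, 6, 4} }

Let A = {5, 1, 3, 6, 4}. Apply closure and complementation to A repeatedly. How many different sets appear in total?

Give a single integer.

X∖A={7, 2}, int(X∖A)={7}, hence cl(A)={5, 2, 1, 3, 6, 4}
Orbit (k=closure, c=complement):
  1. A     = {5, 1, 3, 6, 4}
  2. kA    = {5, 2, 1, 3, 6, 4}
  3. cA    = {7, 2}
  4. ckA   = {7}
  5. kcA   = {7, 2, 1}
  6. ckcA  = {5, 3, 6, 4}
(closed under both — stop)

6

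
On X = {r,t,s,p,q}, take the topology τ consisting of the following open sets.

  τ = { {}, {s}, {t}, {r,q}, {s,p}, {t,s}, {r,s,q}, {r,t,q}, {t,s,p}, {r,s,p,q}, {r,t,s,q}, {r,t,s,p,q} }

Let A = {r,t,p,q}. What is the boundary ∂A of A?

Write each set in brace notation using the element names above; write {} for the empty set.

{p}

opens ⊆ A: {}, {t}, {r,q}, {r,t,q}; union → int = {r,t,q}
complement {s}; its interior {s}; cl(A) = X∖{s} = {r,t,p,q}
boundary = {r,t,p,q} ∖ {r,t,q} = {p}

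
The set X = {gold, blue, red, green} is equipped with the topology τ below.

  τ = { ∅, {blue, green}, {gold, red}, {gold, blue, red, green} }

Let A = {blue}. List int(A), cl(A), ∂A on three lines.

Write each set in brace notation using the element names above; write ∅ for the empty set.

U open, U⊆A: ∅. int(A) = ⋃ = ∅
X∖A={gold, red, green}, int(X∖A)={gold, red}, hence cl(A)={blue, green}
∂A: remove int from cl → {blue, green}

int(A) = ∅
cl(A)  = {blue, green}
∂A     = {blue, green}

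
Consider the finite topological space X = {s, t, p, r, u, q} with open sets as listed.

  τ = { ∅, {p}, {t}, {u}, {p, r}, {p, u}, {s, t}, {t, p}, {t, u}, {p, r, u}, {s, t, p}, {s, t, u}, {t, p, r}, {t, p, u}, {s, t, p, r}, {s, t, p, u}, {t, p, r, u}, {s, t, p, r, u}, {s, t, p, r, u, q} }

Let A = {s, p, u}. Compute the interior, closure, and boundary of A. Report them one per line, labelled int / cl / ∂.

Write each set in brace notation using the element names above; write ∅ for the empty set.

interior: largest open inside A is {p, u} (from ∅, {p}, {u}, {p, u})
cl via duality: int({t, r, q}) = {t}, so X∖{t} = {s, p, r, u, q}
cl∖int = {s, r, q}

int(A) = {p, u}
cl(A)  = {s, p, r, u, q}
∂A     = {s, r, q}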